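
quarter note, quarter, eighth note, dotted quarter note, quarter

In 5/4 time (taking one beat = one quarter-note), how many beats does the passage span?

One quarter-note beat = 2 eighth notes.
Express everything in eighth notes: quarter note = 2; quarter = 2; eighth note = 1; dotted quarter note = 3; quarter = 2.
Total: 2 + 2 + 1 + 3 + 2 = 10.
10 ÷ 2 = 5 beats.

5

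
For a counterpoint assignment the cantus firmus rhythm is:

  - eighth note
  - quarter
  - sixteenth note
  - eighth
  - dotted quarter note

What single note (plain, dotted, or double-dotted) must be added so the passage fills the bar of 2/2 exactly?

sixteenth note

The bar of 2/2 = 16 sixteenth notes.
Express everything in sixteenth notes: eighth note = 2; quarter = 4; sixteenth note = 1; eighth = 2; dotted quarter note = 6.
Adding: 2 + 4 + 1 + 2 + 6 = 15.
Remaining: 16 − 15 = 1 sixteenth note, which is a sixteenth note.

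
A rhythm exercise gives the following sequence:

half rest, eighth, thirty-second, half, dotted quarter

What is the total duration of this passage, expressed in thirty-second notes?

Working in thirty-second notes: half rest = 16; eighth = 4; thirty-second = 1; half = 16; dotted quarter = 12.
Sum: 16 + 4 + 1 + 16 + 12 = 49 thirty-second notes.

49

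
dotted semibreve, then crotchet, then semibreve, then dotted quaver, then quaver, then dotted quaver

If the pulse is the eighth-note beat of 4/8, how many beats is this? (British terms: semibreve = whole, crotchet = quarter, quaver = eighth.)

One eighth-note beat = 2 sixteenth notes.
Each duration in sixteenth notes: dotted semibreve = 24; crotchet = 4; semibreve = 16; dotted quaver = 3; quaver = 2; dotted quaver = 3.
Total: 24 + 4 + 16 + 3 + 2 + 3 = 52.
52 ÷ 2 = 26 beats.

26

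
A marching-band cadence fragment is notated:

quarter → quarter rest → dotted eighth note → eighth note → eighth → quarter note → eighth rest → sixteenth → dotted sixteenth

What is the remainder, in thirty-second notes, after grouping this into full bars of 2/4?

15

One bar of 2/4 = 16 thirty-second notes.
In thirty-second notes: quarter = 8; quarter rest = 8; dotted eighth note = 6; eighth note = 4; eighth = 4; quarter note = 8; eighth rest = 4; sixteenth = 2; dotted sixteenth = 3.
Adding: 8 + 8 + 6 + 4 + 4 + 8 + 4 + 2 + 3 = 47.
47 ÷ 16 = 2 complete bars with 15 thirty-second notes remaining.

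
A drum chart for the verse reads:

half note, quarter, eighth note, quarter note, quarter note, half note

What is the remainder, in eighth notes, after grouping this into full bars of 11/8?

4

One bar of 11/8 = 11 eighth notes.
Express everything in eighth notes: half note = 4; quarter = 2; eighth note = 1; quarter note = 2; quarter note = 2; half note = 4.
Adding: 4 + 2 + 1 + 2 + 2 + 4 = 15.
15 ÷ 11 = 1 complete bar with 4 eighth notes remaining.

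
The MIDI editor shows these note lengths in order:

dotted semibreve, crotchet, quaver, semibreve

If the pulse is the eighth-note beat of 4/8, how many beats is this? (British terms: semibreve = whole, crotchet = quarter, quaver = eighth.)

One eighth-note beat = 2 sixteenth notes.
Working in sixteenth notes: dotted semibreve = 24; crotchet = 4; quaver = 2; semibreve = 16.
Altogether 24 + 4 + 2 + 16 = 46.
46 ÷ 2 = 23 beats.

23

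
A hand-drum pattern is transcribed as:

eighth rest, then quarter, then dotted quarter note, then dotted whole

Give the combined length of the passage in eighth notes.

18

Each duration in eighth notes: eighth rest = 1; quarter = 2; dotted quarter note = 3; dotted whole = 12.
Altogether 1 + 2 + 3 + 12 = 18 eighth notes.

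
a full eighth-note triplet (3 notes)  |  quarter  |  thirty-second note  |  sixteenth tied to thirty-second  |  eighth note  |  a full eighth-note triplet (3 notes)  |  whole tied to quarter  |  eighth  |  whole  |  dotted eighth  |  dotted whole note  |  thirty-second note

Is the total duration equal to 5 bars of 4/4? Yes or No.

No

One bar of 4/4 = 32 thirty-second notes, so 5 bars = 160.
Express everything in thirty-second notes: a full eighth-note triplet (3 notes) (three triplet eighths span one quarter) = 8; quarter = 8; thirty-second note = 1; sixteenth tied to thirty-second (sixteenth + thirty-second) = 3; eighth note = 4; a full eighth-note triplet (3 notes) (three triplet eighths span one quarter) = 8; whole tied to quarter (whole + quarter) = 40; eighth = 4; whole = 32; dotted eighth = 6; dotted whole note = 48; thirty-second note = 1.
Sum: 8 + 8 + 1 + 3 + 4 + 8 + 40 + 4 + 32 + 6 + 48 + 1 = 163.
163 exceeds 160, so the answer is No.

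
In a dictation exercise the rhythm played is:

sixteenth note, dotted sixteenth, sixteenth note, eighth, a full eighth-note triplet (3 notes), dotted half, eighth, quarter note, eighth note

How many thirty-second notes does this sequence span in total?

Express everything in thirty-second notes: sixteenth note = 2; dotted sixteenth = 3; sixteenth note = 2; eighth = 4; a full eighth-note triplet (3 notes) (three triplet eighths span one quarter) = 8; dotted half = 24; eighth = 4; quarter note = 8; eighth note = 4.
Sum: 2 + 3 + 2 + 4 + 8 + 24 + 4 + 8 + 4 = 59 thirty-second notes.

59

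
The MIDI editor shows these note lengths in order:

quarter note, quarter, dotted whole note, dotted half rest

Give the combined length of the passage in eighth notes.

Convert each value to eighth notes: quarter note = 2; quarter = 2; dotted whole note = 12; dotted half rest = 6.
Altogether 2 + 2 + 12 + 6 = 22 eighth notes.

22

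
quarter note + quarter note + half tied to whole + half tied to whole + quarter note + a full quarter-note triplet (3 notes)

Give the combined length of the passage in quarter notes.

Convert each value to quarter notes: quarter note = 1; quarter note = 1; half tied to whole (half + whole) = 6; half tied to whole (half + whole) = 6; quarter note = 1; a full quarter-note triplet (3 notes) (three triplet quarters span one half) = 2.
Adding: 1 + 1 + 6 + 6 + 1 + 2 = 17 quarter notes.

17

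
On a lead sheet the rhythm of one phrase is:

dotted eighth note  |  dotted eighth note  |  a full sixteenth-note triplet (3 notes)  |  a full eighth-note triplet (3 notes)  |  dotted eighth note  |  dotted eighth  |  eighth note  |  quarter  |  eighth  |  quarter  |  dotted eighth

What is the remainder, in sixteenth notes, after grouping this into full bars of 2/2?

1

One bar of 2/2 = 16 sixteenth notes.
Working in sixteenth notes: dotted eighth note = 3; dotted eighth note = 3; a full sixteenth-note triplet (3 notes) (three triplet sixteenths span one eighth) = 2; a full eighth-note triplet (3 notes) (three triplet eighths span one quarter) = 4; dotted eighth note = 3; dotted eighth = 3; eighth note = 2; quarter = 4; eighth = 2; quarter = 4; dotted eighth = 3.
Adding: 3 + 3 + 2 + 4 + 3 + 3 + 2 + 4 + 2 + 4 + 3 = 33.
33 ÷ 16 = 2 complete bars with 1 sixteenth note remaining.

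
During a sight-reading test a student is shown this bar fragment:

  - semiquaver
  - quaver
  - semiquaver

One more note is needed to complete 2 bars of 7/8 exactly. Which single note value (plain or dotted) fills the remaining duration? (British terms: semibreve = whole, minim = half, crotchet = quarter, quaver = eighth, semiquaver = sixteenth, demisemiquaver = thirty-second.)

2 bars of 7/8 = 28 sixteenth notes.
In sixteenth notes: semiquaver = 1; quaver = 2; semiquaver = 1.
Altogether 1 + 2 + 1 = 4.
Remaining: 28 − 4 = 24 sixteenth notes, which is a dotted whole note.

dotted whole note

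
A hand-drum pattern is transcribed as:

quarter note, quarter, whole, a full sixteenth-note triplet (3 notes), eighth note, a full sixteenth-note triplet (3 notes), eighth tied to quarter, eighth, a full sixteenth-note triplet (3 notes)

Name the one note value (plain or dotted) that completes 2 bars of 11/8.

2 bars of 11/8 = 22 eighth notes.
Working in eighth notes: quarter note = 2; quarter = 2; whole = 8; a full sixteenth-note triplet (3 notes) (three triplet sixteenths span one eighth) = 1; eighth note = 1; a full sixteenth-note triplet (3 notes) (three triplet sixteenths span one eighth) = 1; eighth tied to quarter (eighth + quarter) = 3; eighth = 1; a full sixteenth-note triplet (3 notes) (three triplet sixteenths span one eighth) = 1.
Adding: 2 + 2 + 8 + 1 + 1 + 1 + 3 + 1 + 1 = 20.
Remaining: 22 − 20 = 2 eighth notes, which is a quarter note.

quarter note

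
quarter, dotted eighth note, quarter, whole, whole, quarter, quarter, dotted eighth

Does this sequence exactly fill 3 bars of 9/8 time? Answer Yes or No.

One bar of 9/8 = 18 sixteenth notes, so 3 bars = 54.
Working in sixteenth notes: quarter = 4; dotted eighth note = 3; quarter = 4; whole = 16; whole = 16; quarter = 4; quarter = 4; dotted eighth = 3.
Altogether 4 + 3 + 4 + 16 + 16 + 4 + 4 + 3 = 54.
54 equals 54, so the answer is Yes.

Yes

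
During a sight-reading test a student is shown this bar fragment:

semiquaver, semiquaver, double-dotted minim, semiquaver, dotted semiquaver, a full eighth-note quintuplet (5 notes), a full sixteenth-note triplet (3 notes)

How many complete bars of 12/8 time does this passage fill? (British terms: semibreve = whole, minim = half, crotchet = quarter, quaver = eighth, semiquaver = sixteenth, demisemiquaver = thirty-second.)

One bar of 12/8 = 48 thirty-second notes.
Working in thirty-second notes: semiquaver = 2; semiquaver = 2; double-dotted minim = 28; semiquaver = 2; dotted semiquaver = 3; a full eighth-note quintuplet (5 notes) (five quintuplet eighths span one half) = 16; a full sixteenth-note triplet (3 notes) (three triplet sixteenths span one eighth) = 4.
Adding: 2 + 2 + 28 + 2 + 3 + 16 + 4 = 57.
57 ÷ 48 = 1 complete bar with 9 left over.

1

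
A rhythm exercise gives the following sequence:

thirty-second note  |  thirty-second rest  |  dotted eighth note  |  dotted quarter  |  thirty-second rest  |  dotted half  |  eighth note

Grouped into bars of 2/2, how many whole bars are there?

One bar of 2/2 = 32 thirty-second notes.
In thirty-second notes: thirty-second note = 1; thirty-second rest = 1; dotted eighth note = 6; dotted quarter = 12; thirty-second rest = 1; dotted half = 24; eighth note = 4.
Total: 1 + 1 + 6 + 12 + 1 + 24 + 4 = 49.
49 ÷ 32 = 1 complete bar with 17 left over.

1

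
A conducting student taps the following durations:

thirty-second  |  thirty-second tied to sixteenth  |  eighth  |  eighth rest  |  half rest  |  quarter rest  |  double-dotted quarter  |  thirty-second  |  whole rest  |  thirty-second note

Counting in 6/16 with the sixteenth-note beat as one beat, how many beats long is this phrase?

One sixteenth-note beat = 2 thirty-second notes.
Convert each value to thirty-second notes: thirty-second = 1; thirty-second tied to sixteenth (thirty-second + sixteenth) = 3; eighth = 4; eighth rest = 4; half rest = 16; quarter rest = 8; double-dotted quarter = 14; thirty-second = 1; whole rest = 32; thirty-second note = 1.
Adding: 1 + 3 + 4 + 4 + 16 + 8 + 14 + 1 + 32 + 1 = 84.
84 ÷ 2 = 42 beats.

42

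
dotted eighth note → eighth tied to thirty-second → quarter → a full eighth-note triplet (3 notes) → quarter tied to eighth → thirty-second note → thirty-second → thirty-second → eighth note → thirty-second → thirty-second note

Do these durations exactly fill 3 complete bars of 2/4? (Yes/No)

Yes

One bar of 2/4 = 16 thirty-second notes, so 3 bars = 48.
Working in thirty-second notes: dotted eighth note = 6; eighth tied to thirty-second (eighth + thirty-second) = 5; quarter = 8; a full eighth-note triplet (3 notes) (three triplet eighths span one quarter) = 8; quarter tied to eighth (quarter + eighth) = 12; thirty-second note = 1; thirty-second = 1; thirty-second = 1; eighth note = 4; thirty-second = 1; thirty-second note = 1.
Altogether 6 + 5 + 8 + 8 + 12 + 1 + 1 + 1 + 4 + 1 + 1 = 48.
48 equals 48, so the answer is Yes.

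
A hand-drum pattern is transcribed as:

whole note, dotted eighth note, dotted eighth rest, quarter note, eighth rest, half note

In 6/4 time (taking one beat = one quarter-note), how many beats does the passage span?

One quarter-note beat = 4 sixteenth notes.
Each duration in sixteenth notes: whole note = 16; dotted eighth note = 3; dotted eighth rest = 3; quarter note = 4; eighth rest = 2; half note = 8.
Altogether 16 + 3 + 3 + 4 + 2 + 8 = 36.
36 ÷ 4 = 9 beats.

9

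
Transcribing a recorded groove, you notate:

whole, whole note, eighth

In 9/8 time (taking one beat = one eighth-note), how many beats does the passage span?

One eighth-note beat = 2 sixteenth notes.
Express everything in sixteenth notes: whole = 16; whole note = 16; eighth = 2.
Sum: 16 + 16 + 2 = 34.
34 ÷ 2 = 17 beats.

17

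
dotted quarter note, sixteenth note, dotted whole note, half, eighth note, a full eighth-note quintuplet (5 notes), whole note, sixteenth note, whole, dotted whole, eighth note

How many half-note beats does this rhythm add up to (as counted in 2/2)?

One half-note beat = 8 sixteenth notes.
Each duration in sixteenth notes: dotted quarter note = 6; sixteenth note = 1; dotted whole note = 24; half = 8; eighth note = 2; a full eighth-note quintuplet (5 notes) (five quintuplet eighths span one half) = 8; whole note = 16; sixteenth note = 1; whole = 16; dotted whole = 24; eighth note = 2.
Total: 6 + 1 + 24 + 8 + 2 + 8 + 16 + 1 + 16 + 24 + 2 = 108.
108 ÷ 8 = 13.5 beats.

13.5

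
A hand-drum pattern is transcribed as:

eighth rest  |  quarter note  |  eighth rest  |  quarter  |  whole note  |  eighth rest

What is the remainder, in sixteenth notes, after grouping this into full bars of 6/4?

6

One bar of 6/4 = 12 eighth notes.
Each duration in eighth notes: eighth rest = 1; quarter note = 2; eighth rest = 1; quarter = 2; whole note = 8; eighth rest = 1.
Total: 1 + 2 + 1 + 2 + 8 + 1 = 15.
15 ÷ 12 = 1 complete bar with 3 eighth notes remaining = 6 sixteenth notes.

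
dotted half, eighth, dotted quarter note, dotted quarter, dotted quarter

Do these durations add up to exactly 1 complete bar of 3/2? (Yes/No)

No

One bar of 3/2 = 12 eighth notes.
In eighth notes: dotted half = 6; eighth = 1; dotted quarter note = 3; dotted quarter = 3; dotted quarter = 3.
Adding: 6 + 1 + 3 + 3 + 3 = 16.
16 exceeds 12, so the answer is No.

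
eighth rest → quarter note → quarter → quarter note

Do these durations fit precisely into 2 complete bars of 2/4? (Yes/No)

One bar of 2/4 = 4 eighth notes, so 2 bars = 8.
Each duration in eighth notes: eighth rest = 1; quarter note = 2; quarter = 2; quarter note = 2.
Adding: 1 + 2 + 2 + 2 = 7.
7 falls short of 8, so the answer is No.

No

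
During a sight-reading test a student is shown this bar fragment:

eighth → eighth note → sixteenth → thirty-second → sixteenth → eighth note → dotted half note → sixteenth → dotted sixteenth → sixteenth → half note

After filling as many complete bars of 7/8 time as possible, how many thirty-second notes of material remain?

8

One bar of 7/8 = 28 thirty-second notes.
In thirty-second notes: eighth = 4; eighth note = 4; sixteenth = 2; thirty-second = 1; sixteenth = 2; eighth note = 4; dotted half note = 24; sixteenth = 2; dotted sixteenth = 3; sixteenth = 2; half note = 16.
Total: 4 + 4 + 2 + 1 + 2 + 4 + 24 + 2 + 3 + 2 + 16 = 64.
64 ÷ 28 = 2 complete bars with 8 thirty-second notes remaining.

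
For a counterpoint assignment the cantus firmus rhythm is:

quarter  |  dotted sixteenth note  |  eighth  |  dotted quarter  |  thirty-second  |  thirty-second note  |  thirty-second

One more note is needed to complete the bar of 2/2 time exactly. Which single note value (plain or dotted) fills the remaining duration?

The bar of 2/2 = 32 thirty-second notes.
Express everything in thirty-second notes: quarter = 8; dotted sixteenth note = 3; eighth = 4; dotted quarter = 12; thirty-second = 1; thirty-second note = 1; thirty-second = 1.
Total: 8 + 3 + 4 + 12 + 1 + 1 + 1 = 30.
Remaining: 32 − 30 = 2 thirty-second notes, which is a sixteenth note.

sixteenth note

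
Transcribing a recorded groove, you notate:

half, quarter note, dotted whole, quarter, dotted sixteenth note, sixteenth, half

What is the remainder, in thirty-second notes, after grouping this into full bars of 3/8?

5

One bar of 3/8 = 12 thirty-second notes.
Express everything in thirty-second notes: half = 16; quarter note = 8; dotted whole = 48; quarter = 8; dotted sixteenth note = 3; sixteenth = 2; half = 16.
Altogether 16 + 8 + 48 + 8 + 3 + 2 + 16 = 101.
101 ÷ 12 = 8 complete bars with 5 thirty-second notes remaining.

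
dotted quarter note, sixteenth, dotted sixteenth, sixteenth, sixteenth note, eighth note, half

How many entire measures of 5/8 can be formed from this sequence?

One bar of 5/8 = 20 thirty-second notes.
Express everything in thirty-second notes: dotted quarter note = 12; sixteenth = 2; dotted sixteenth = 3; sixteenth = 2; sixteenth note = 2; eighth note = 4; half = 16.
Altogether 12 + 2 + 3 + 2 + 2 + 4 + 16 = 41.
41 ÷ 20 = 2 complete bars with 1 left over.

2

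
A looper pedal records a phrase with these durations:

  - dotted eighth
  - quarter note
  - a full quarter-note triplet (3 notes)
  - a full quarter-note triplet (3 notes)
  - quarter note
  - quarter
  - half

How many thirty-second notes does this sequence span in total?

Each duration in thirty-second notes: dotted eighth = 6; quarter note = 8; a full quarter-note triplet (3 notes) (three triplet quarters span one half) = 16; a full quarter-note triplet (3 notes) (three triplet quarters span one half) = 16; quarter note = 8; quarter = 8; half = 16.
Adding: 6 + 8 + 16 + 16 + 8 + 8 + 16 = 78 thirty-second notes.

78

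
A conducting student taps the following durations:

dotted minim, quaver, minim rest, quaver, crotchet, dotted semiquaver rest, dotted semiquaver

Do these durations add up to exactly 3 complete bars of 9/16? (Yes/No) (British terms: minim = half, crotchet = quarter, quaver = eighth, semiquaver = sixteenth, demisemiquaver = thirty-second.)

One bar of 9/16 = 18 thirty-second notes, so 3 bars = 54.
In thirty-second notes: dotted minim = 24; quaver = 4; minim rest = 16; quaver = 4; crotchet = 8; dotted semiquaver rest = 3; dotted semiquaver = 3.
Altogether 24 + 4 + 16 + 4 + 8 + 3 + 3 = 62.
62 exceeds 54, so the answer is No.

No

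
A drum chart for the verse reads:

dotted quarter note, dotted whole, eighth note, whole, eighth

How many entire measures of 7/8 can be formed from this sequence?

One bar of 7/8 = 7 eighth notes.
Convert each value to eighth notes: dotted quarter note = 3; dotted whole = 12; eighth note = 1; whole = 8; eighth = 1.
Sum: 3 + 12 + 1 + 8 + 1 = 25.
25 ÷ 7 = 3 complete bars with 4 left over.

3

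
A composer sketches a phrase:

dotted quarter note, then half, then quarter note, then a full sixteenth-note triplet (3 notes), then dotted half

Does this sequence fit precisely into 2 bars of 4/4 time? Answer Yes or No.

One bar of 4/4 = 8 eighth notes, so 2 bars = 16.
In eighth notes: dotted quarter note = 3; half = 4; quarter note = 2; a full sixteenth-note triplet (3 notes) (three triplet sixteenths span one eighth) = 1; dotted half = 6.
Adding: 3 + 4 + 2 + 1 + 6 = 16.
16 equals 16, so the answer is Yes.

Yes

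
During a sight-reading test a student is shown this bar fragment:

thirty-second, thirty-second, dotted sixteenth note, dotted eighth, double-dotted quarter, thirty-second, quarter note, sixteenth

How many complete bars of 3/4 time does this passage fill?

1

One bar of 3/4 = 24 thirty-second notes.
Each duration in thirty-second notes: thirty-second = 1; thirty-second = 1; dotted sixteenth note = 3; dotted eighth = 6; double-dotted quarter = 14; thirty-second = 1; quarter note = 8; sixteenth = 2.
Total: 1 + 1 + 3 + 6 + 14 + 1 + 8 + 2 = 36.
36 ÷ 24 = 1 complete bar with 12 left over.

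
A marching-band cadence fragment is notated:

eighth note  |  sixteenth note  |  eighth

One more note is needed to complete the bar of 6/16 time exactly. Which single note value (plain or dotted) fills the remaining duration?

The bar of 6/16 = 6 sixteenth notes.
Express everything in sixteenth notes: eighth note = 2; sixteenth note = 1; eighth = 2.
Sum: 2 + 1 + 2 = 5.
Remaining: 6 − 5 = 1 sixteenth note, which is a sixteenth note.

sixteenth note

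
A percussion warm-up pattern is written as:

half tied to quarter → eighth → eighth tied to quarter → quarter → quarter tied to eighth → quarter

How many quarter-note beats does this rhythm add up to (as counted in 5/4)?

One quarter-note beat = 2 eighth notes.
Convert each value to eighth notes: half tied to quarter (half + quarter) = 6; eighth = 1; eighth tied to quarter (eighth + quarter) = 3; quarter = 2; quarter tied to eighth (quarter + eighth) = 3; quarter = 2.
Total: 6 + 1 + 3 + 2 + 3 + 2 = 17.
17 ÷ 2 = 8.5 beats.

8.5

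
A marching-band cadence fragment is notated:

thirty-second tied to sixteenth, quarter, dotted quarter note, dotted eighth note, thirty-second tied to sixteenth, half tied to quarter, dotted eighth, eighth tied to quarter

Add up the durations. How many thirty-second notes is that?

Each duration in thirty-second notes: thirty-second tied to sixteenth (thirty-second + sixteenth) = 3; quarter = 8; dotted quarter note = 12; dotted eighth note = 6; thirty-second tied to sixteenth (thirty-second + sixteenth) = 3; half tied to quarter (half + quarter) = 24; dotted eighth = 6; eighth tied to quarter (eighth + quarter) = 12.
Altogether 3 + 8 + 12 + 6 + 3 + 24 + 6 + 12 = 74 thirty-second notes.

74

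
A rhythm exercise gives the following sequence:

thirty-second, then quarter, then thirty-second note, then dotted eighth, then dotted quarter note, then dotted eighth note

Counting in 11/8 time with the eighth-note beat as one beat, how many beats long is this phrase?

One eighth-note beat = 4 thirty-second notes.
Each duration in thirty-second notes: thirty-second = 1; quarter = 8; thirty-second note = 1; dotted eighth = 6; dotted quarter note = 12; dotted eighth note = 6.
Adding: 1 + 8 + 1 + 6 + 12 + 6 = 34.
34 ÷ 4 = 8.5 beats.

8.5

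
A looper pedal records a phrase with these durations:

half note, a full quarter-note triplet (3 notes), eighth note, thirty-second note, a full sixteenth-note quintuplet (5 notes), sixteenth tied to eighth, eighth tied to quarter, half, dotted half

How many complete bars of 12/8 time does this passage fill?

One bar of 12/8 = 48 thirty-second notes.
Express everything in thirty-second notes: half note = 16; a full quarter-note triplet (3 notes) (three triplet quarters span one half) = 16; eighth note = 4; thirty-second note = 1; a full sixteenth-note quintuplet (5 notes) (five quintuplet sixteenths span one quarter) = 8; sixteenth tied to eighth (sixteenth + eighth) = 6; eighth tied to quarter (eighth + quarter) = 12; half = 16; dotted half = 24.
Adding: 16 + 16 + 4 + 1 + 8 + 6 + 12 + 16 + 24 = 103.
103 ÷ 48 = 2 complete bars with 7 left over.

2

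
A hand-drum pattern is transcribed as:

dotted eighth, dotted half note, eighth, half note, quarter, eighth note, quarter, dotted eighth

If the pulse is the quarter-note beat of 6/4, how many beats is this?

9.5

One quarter-note beat = 4 sixteenth notes.
In sixteenth notes: dotted eighth = 3; dotted half note = 12; eighth = 2; half note = 8; quarter = 4; eighth note = 2; quarter = 4; dotted eighth = 3.
Adding: 3 + 12 + 2 + 8 + 4 + 2 + 4 + 3 = 38.
38 ÷ 4 = 9.5 beats.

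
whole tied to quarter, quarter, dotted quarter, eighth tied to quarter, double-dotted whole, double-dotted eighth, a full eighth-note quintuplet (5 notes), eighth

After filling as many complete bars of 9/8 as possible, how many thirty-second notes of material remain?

One bar of 9/8 = 36 thirty-second notes.
In thirty-second notes: whole tied to quarter (whole + quarter) = 40; quarter = 8; dotted quarter = 12; eighth tied to quarter (eighth + quarter) = 12; double-dotted whole = 56; double-dotted eighth = 7; a full eighth-note quintuplet (5 notes) (five quintuplet eighths span one half) = 16; eighth = 4.
Sum: 40 + 8 + 12 + 12 + 56 + 7 + 16 + 4 = 155.
155 ÷ 36 = 4 complete bars with 11 thirty-second notes remaining.

11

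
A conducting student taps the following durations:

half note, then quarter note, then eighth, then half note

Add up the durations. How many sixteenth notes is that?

In sixteenth notes: half note = 8; quarter note = 4; eighth = 2; half note = 8.
Total: 8 + 4 + 2 + 8 = 22 sixteenth notes.

22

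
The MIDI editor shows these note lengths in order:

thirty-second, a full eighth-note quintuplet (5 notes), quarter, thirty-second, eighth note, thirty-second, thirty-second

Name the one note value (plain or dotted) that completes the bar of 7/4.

The bar of 7/4 = 56 thirty-second notes.
Express everything in thirty-second notes: thirty-second = 1; a full eighth-note quintuplet (5 notes) (five quintuplet eighths span one half) = 16; quarter = 8; thirty-second = 1; eighth note = 4; thirty-second = 1; thirty-second = 1.
Adding: 1 + 16 + 8 + 1 + 4 + 1 + 1 = 32.
Remaining: 56 − 32 = 24 thirty-second notes, which is a dotted half note.

dotted half note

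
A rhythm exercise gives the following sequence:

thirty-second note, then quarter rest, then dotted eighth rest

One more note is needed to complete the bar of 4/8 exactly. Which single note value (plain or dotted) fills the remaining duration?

The bar of 4/8 = 16 thirty-second notes.
Express everything in thirty-second notes: thirty-second note = 1; quarter rest = 8; dotted eighth rest = 6.
Sum: 1 + 8 + 6 = 15.
Remaining: 16 − 15 = 1 thirty-second note, which is a thirty-second note.

thirty-second note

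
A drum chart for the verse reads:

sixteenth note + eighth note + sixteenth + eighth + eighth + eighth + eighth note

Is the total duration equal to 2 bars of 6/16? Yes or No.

Yes

One bar of 6/16 = 6 sixteenth notes, so 2 bars = 12.
Convert each value to sixteenth notes: sixteenth note = 1; eighth note = 2; sixteenth = 1; eighth = 2; eighth = 2; eighth = 2; eighth note = 2.
Altogether 1 + 2 + 1 + 2 + 2 + 2 + 2 = 12.
12 equals 12, so the answer is Yes.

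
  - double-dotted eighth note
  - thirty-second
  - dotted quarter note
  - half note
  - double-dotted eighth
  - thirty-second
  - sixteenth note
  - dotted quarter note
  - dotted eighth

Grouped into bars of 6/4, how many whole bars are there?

1

One bar of 6/4 = 48 thirty-second notes.
Convert each value to thirty-second notes: double-dotted eighth note = 7; thirty-second = 1; dotted quarter note = 12; half note = 16; double-dotted eighth = 7; thirty-second = 1; sixteenth note = 2; dotted quarter note = 12; dotted eighth = 6.
Altogether 7 + 1 + 12 + 16 + 7 + 1 + 2 + 12 + 6 = 64.
64 ÷ 48 = 1 complete bar with 16 left over.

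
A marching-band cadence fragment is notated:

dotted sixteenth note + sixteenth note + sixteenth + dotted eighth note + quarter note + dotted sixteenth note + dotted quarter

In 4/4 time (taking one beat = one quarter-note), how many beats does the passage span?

4.5

One quarter-note beat = 8 thirty-second notes.
In thirty-second notes: dotted sixteenth note = 3; sixteenth note = 2; sixteenth = 2; dotted eighth note = 6; quarter note = 8; dotted sixteenth note = 3; dotted quarter = 12.
Altogether 3 + 2 + 2 + 6 + 8 + 3 + 12 = 36.
36 ÷ 8 = 4.5 beats.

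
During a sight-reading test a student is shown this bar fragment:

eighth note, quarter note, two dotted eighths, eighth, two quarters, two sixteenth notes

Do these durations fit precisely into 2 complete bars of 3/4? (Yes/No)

Yes

One bar of 3/4 = 12 sixteenth notes, so 2 bars = 24.
Working in sixteenth notes: eighth note = 2; quarter note = 4; dotted eighth = 3; dotted eighth = 3; eighth = 2; quarter = 4; quarter = 4; sixteenth note = 1; sixteenth note = 1.
Sum: 2 + 4 + 3 + 3 + 2 + 4 + 4 + 1 + 1 = 24.
24 equals 24, so the answer is Yes.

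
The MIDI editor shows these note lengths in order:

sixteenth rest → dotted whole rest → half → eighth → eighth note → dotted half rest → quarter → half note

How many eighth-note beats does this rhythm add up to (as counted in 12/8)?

30.5

One eighth-note beat = 2 sixteenth notes.
Convert each value to sixteenth notes: sixteenth rest = 1; dotted whole rest = 24; half = 8; eighth = 2; eighth note = 2; dotted half rest = 12; quarter = 4; half note = 8.
Altogether 1 + 24 + 8 + 2 + 2 + 12 + 4 + 8 = 61.
61 ÷ 2 = 30.5 beats.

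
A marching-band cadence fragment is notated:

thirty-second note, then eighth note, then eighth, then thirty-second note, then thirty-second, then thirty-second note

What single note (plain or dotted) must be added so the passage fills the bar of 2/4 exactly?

The bar of 2/4 = 16 thirty-second notes.
Convert each value to thirty-second notes: thirty-second note = 1; eighth note = 4; eighth = 4; thirty-second note = 1; thirty-second = 1; thirty-second note = 1.
Sum: 1 + 4 + 4 + 1 + 1 + 1 = 12.
Remaining: 16 − 12 = 4 thirty-second notes, which is a eighth note.

eighth note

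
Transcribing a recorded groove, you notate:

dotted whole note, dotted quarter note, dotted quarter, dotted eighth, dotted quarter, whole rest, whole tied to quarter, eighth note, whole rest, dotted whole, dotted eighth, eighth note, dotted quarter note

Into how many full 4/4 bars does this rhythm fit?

One bar of 4/4 = 16 sixteenth notes.
Working in sixteenth notes: dotted whole note = 24; dotted quarter note = 6; dotted quarter = 6; dotted eighth = 3; dotted quarter = 6; whole rest = 16; whole tied to quarter (whole + quarter) = 20; eighth note = 2; whole rest = 16; dotted whole = 24; dotted eighth = 3; eighth note = 2; dotted quarter note = 6.
Sum: 24 + 6 + 6 + 3 + 6 + 16 + 20 + 2 + 16 + 24 + 3 + 2 + 6 = 134.
134 ÷ 16 = 8 complete bars with 6 left over.

8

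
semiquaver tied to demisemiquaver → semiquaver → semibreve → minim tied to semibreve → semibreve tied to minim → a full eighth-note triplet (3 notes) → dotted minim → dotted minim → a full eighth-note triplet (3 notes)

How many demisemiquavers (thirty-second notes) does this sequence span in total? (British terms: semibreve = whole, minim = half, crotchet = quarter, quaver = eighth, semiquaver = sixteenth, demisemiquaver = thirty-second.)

197

Each duration in thirty-second notes: semiquaver tied to demisemiquaver (semiquaver + demisemiquaver) = 3; semiquaver = 2; semibreve = 32; minim tied to semibreve (minim + semibreve) = 48; semibreve tied to minim (semibreve + minim) = 48; a full eighth-note triplet (3 notes) (three triplet eighths span one quarter) = 8; dotted minim = 24; dotted minim = 24; a full eighth-note triplet (3 notes) (three triplet eighths span one quarter) = 8.
Adding: 3 + 2 + 32 + 48 + 48 + 8 + 24 + 24 + 8 = 197 thirty-second notes.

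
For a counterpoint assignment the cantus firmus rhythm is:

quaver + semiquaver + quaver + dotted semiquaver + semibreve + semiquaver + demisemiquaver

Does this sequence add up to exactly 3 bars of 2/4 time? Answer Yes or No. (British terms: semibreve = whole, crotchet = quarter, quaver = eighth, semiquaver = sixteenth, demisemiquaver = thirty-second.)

One bar of 2/4 = 16 thirty-second notes, so 3 bars = 48.
In thirty-second notes: quaver = 4; semiquaver = 2; quaver = 4; dotted semiquaver = 3; semibreve = 32; semiquaver = 2; demisemiquaver = 1.
Sum: 4 + 2 + 4 + 3 + 32 + 2 + 1 = 48.
48 equals 48, so the answer is Yes.

Yes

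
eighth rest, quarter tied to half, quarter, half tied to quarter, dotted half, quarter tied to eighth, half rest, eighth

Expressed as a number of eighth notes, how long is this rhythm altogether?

29

Each duration in eighth notes: eighth rest = 1; quarter tied to half (quarter + half) = 6; quarter = 2; half tied to quarter (half + quarter) = 6; dotted half = 6; quarter tied to eighth (quarter + eighth) = 3; half rest = 4; eighth = 1.
Altogether 1 + 6 + 2 + 6 + 6 + 3 + 4 + 1 = 29 eighth notes.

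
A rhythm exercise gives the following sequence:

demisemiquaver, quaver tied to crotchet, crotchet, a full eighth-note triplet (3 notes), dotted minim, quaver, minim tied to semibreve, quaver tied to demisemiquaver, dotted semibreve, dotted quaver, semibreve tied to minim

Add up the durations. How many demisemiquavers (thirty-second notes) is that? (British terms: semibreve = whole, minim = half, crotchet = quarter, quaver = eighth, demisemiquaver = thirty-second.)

Each duration in thirty-second notes: demisemiquaver = 1; quaver tied to crotchet (quaver + crotchet) = 12; crotchet = 8; a full eighth-note triplet (3 notes) (three triplet eighths span one quarter) = 8; dotted minim = 24; quaver = 4; minim tied to semibreve (minim + semibreve) = 48; quaver tied to demisemiquaver (quaver + demisemiquaver) = 5; dotted semibreve = 48; dotted quaver = 6; semibreve tied to minim (semibreve + minim) = 48.
Altogether 1 + 12 + 8 + 8 + 24 + 4 + 48 + 5 + 48 + 6 + 48 = 212 thirty-second notes.

212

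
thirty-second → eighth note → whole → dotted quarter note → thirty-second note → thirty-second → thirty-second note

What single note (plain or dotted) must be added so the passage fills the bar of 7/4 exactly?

The bar of 7/4 = 56 thirty-second notes.
In thirty-second notes: thirty-second = 1; eighth note = 4; whole = 32; dotted quarter note = 12; thirty-second note = 1; thirty-second = 1; thirty-second note = 1.
Altogether 1 + 4 + 32 + 12 + 1 + 1 + 1 = 52.
Remaining: 56 − 52 = 4 thirty-second notes, which is a eighth note.

eighth note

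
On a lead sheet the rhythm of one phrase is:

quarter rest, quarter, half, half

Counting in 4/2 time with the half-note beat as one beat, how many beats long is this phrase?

3

One half-note beat = 2 quarter notes.
In quarter notes: quarter rest = 1; quarter = 1; half = 2; half = 2.
Adding: 1 + 1 + 2 + 2 = 6.
6 ÷ 2 = 3 beats.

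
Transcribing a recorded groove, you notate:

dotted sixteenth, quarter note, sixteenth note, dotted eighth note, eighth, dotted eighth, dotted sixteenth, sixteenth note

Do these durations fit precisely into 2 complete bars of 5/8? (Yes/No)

One bar of 5/8 = 20 thirty-second notes, so 2 bars = 40.
Each duration in thirty-second notes: dotted sixteenth = 3; quarter note = 8; sixteenth note = 2; dotted eighth note = 6; eighth = 4; dotted eighth = 6; dotted sixteenth = 3; sixteenth note = 2.
Sum: 3 + 8 + 2 + 6 + 4 + 6 + 3 + 2 = 34.
34 falls short of 40, so the answer is No.

No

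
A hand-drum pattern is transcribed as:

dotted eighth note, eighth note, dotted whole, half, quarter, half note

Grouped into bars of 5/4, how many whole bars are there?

2

One bar of 5/4 = 20 sixteenth notes.
Express everything in sixteenth notes: dotted eighth note = 3; eighth note = 2; dotted whole = 24; half = 8; quarter = 4; half note = 8.
Altogether 3 + 2 + 24 + 8 + 4 + 8 = 49.
49 ÷ 20 = 2 complete bars with 9 left over.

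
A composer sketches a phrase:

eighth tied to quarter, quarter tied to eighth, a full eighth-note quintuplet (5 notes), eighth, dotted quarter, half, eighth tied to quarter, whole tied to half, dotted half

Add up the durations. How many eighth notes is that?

Express everything in eighth notes: eighth tied to quarter (eighth + quarter) = 3; quarter tied to eighth (quarter + eighth) = 3; a full eighth-note quintuplet (5 notes) (five quintuplet eighths span one half) = 4; eighth = 1; dotted quarter = 3; half = 4; eighth tied to quarter (eighth + quarter) = 3; whole tied to half (whole + half) = 12; dotted half = 6.
Adding: 3 + 3 + 4 + 1 + 3 + 4 + 3 + 12 + 6 = 39 eighth notes.

39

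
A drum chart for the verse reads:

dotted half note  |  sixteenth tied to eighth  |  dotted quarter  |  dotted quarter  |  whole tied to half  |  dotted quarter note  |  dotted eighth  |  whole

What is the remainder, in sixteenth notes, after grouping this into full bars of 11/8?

One bar of 11/8 = 22 sixteenth notes.
Express everything in sixteenth notes: dotted half note = 12; sixteenth tied to eighth (sixteenth + eighth) = 3; dotted quarter = 6; dotted quarter = 6; whole tied to half (whole + half) = 24; dotted quarter note = 6; dotted eighth = 3; whole = 16.
Total: 12 + 3 + 6 + 6 + 24 + 6 + 3 + 16 = 76.
76 ÷ 22 = 3 complete bars with 10 sixteenth notes remaining.

10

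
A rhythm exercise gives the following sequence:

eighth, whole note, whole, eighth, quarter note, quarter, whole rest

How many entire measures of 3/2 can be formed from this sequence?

One bar of 3/2 = 12 eighth notes.
Express everything in eighth notes: eighth = 1; whole note = 8; whole = 8; eighth = 1; quarter note = 2; quarter = 2; whole rest = 8.
Total: 1 + 8 + 8 + 1 + 2 + 2 + 8 = 30.
30 ÷ 12 = 2 complete bars with 6 left over.

2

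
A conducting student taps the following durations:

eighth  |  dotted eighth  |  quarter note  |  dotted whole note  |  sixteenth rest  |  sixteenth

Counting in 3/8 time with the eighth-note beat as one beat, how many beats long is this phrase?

17.5

One eighth-note beat = 2 sixteenth notes.
Convert each value to sixteenth notes: eighth = 2; dotted eighth = 3; quarter note = 4; dotted whole note = 24; sixteenth rest = 1; sixteenth = 1.
Total: 2 + 3 + 4 + 24 + 1 + 1 = 35.
35 ÷ 2 = 17.5 beats.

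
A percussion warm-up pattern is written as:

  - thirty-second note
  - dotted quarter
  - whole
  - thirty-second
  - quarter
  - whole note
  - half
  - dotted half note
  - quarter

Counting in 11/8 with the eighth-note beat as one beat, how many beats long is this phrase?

33.5

One eighth-note beat = 4 thirty-second notes.
In thirty-second notes: thirty-second note = 1; dotted quarter = 12; whole = 32; thirty-second = 1; quarter = 8; whole note = 32; half = 16; dotted half note = 24; quarter = 8.
Altogether 1 + 12 + 32 + 1 + 8 + 32 + 16 + 24 + 8 = 134.
134 ÷ 4 = 33.5 beats.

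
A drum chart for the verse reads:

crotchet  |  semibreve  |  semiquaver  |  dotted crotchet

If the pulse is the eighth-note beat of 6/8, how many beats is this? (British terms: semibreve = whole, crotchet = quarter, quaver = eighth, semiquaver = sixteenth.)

13.5

One eighth-note beat = 2 sixteenth notes.
Convert each value to sixteenth notes: crotchet = 4; semibreve = 16; semiquaver = 1; dotted crotchet = 6.
Total: 4 + 16 + 1 + 6 = 27.
27 ÷ 2 = 13.5 beats.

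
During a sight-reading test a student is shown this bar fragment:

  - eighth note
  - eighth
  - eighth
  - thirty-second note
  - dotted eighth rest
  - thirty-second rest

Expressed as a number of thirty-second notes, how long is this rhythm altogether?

Working in thirty-second notes: eighth note = 4; eighth = 4; eighth = 4; thirty-second note = 1; dotted eighth rest = 6; thirty-second rest = 1.
Adding: 4 + 4 + 4 + 1 + 6 + 1 = 20 thirty-second notes.

20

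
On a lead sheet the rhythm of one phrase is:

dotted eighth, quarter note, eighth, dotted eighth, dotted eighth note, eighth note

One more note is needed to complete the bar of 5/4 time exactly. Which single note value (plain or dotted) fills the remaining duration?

dotted eighth note

The bar of 5/4 = 20 sixteenth notes.
Convert each value to sixteenth notes: dotted eighth = 3; quarter note = 4; eighth = 2; dotted eighth = 3; dotted eighth note = 3; eighth note = 2.
Adding: 3 + 4 + 2 + 3 + 3 + 2 = 17.
Remaining: 20 − 17 = 3 sixteenth notes, which is a dotted eighth note.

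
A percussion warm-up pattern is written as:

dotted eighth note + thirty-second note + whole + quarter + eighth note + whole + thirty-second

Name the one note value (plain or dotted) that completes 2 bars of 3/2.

2 bars of 3/2 = 96 thirty-second notes.
Convert each value to thirty-second notes: dotted eighth note = 6; thirty-second note = 1; whole = 32; quarter = 8; eighth note = 4; whole = 32; thirty-second = 1.
Sum: 6 + 1 + 32 + 8 + 4 + 32 + 1 = 84.
Remaining: 96 − 84 = 12 thirty-second notes, which is a dotted quarter note.

dotted quarter note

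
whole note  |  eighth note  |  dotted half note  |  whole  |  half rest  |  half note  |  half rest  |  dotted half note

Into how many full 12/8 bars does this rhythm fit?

One bar of 12/8 = 12 eighth notes.
Express everything in eighth notes: whole note = 8; eighth note = 1; dotted half note = 6; whole = 8; half rest = 4; half note = 4; half rest = 4; dotted half note = 6.
Altogether 8 + 1 + 6 + 8 + 4 + 4 + 4 + 6 = 41.
41 ÷ 12 = 3 complete bars with 5 left over.

3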